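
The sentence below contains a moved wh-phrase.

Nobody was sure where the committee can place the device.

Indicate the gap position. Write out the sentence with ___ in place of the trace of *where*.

Underlying clause: The committee can place the device where.
'where' is the locative complement of 'place'. The gap is right after 'device'.

Nobody was sure where the committee can place the device ___.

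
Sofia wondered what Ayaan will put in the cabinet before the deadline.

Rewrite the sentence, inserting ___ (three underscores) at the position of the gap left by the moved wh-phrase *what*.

Pre-movement form: Ayaan will put what in the cabinet before the deadline.
'what' functions as the direct object of 'put'. The gap is right after 'put'.

Sofia wondered what Ayaan will put ___ in the cabinet before the deadline.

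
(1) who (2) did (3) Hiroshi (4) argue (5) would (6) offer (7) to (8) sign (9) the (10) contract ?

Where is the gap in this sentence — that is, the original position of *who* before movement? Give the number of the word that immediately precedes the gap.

4

Pre-movement form: Hiroshi did argue who would offer to sign the contract.
'who' functions as the subject of the clause embedded under 'argue'. It moves to the left edge, and the trace sits right after 'argue':
Who did Hiroshi argue ___ would offer to sign the contract?
'argue' is word 4.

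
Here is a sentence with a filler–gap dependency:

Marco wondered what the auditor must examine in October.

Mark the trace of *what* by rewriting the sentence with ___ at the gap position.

Marco wondered what the auditor must examine ___ in October.

In situ: The auditor must examine what in October.
The filler 'what' is interpreted as the direct object of 'examine'. The gap is right after 'examine'.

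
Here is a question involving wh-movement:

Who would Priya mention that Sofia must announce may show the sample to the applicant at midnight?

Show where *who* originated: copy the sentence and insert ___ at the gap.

Who would Priya mention that Sofia must announce ___ may show the sample to the applicant at midnight?

Pre-movement form: Priya would mention that Sofia must announce who may show the sample to the applicant at midnight.
The filler 'who' is interpreted as the subject of the clause embedded under 'announce'. The gap is right after 'announce'.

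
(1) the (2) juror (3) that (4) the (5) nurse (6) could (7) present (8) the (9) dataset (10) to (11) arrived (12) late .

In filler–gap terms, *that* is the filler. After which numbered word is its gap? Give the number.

The filler 'that' is interpreted as the object of the preposition 'to' (recipient of 'present'). Wh-movement fronts it, leaving a gap right after 'to':
The juror that the nurse could present the dataset to ___ arrived late.
'to' is word 10.

10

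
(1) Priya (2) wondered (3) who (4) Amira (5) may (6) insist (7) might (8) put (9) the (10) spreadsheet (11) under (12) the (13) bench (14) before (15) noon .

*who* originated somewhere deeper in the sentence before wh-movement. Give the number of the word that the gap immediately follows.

In situ: Amira may insist who might put the spreadsheet under the bench before noon.
'who' functions as the subject of the clause embedded under 'insist'. It moves to the left edge, and the trace sits right after 'insist':
Priya wondered who Amira may insist ___ might put the spreadsheet under the bench before noon.
'insist' is word 6.

6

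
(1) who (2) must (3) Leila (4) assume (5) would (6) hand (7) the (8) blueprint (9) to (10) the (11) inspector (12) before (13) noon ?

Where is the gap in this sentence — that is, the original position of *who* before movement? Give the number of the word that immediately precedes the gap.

4

Pre-movement form: Leila must assume who would hand the blueprint to the inspector before noon.
'who' is the subject of the clause embedded under 'assume'. It moves to the left edge, and the trace sits right after 'assume':
Who must Leila assume ___ would hand the blueprint to the inspector before noon?
'assume' is word 4.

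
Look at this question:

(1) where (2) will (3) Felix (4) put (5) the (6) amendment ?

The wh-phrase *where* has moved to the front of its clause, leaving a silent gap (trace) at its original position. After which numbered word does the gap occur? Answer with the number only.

Before movement: Felix will put the amendment where.
'where' is the locative complement of 'put'. Wh-movement fronts it, leaving a gap right after 'amendment':
Where will Felix put the amendment ___?
'amendment' is word 6.

6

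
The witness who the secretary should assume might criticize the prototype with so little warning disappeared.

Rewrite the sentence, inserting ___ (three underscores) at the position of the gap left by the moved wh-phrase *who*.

'who' is the subject of the clause embedded under 'assume'. The gap is right after 'assume'.

The witness who the secretary should assume ___ might criticize the prototype with so little warning disappeared.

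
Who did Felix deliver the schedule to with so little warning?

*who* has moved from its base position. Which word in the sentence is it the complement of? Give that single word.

Underlying clause: Felix did deliver the schedule to who with so little warning.
'who' functions as the object of the preposition 'to' (recipient of 'deliver'). It moves to the left edge, and the trace sits right after 'to':
Who did Felix deliver the schedule to ___ with so little warning?

to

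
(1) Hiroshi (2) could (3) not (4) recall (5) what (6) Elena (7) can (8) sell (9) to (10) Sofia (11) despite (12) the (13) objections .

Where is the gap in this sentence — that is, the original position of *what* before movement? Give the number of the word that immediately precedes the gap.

8

Underlying clause: Elena can sell what to Sofia despite the objections.
'what' functions as the direct object of 'sell'. Wh-movement fronts it, leaving a gap right after 'sell':
Hiroshi could not recall what Elena can sell ___ to Sofia despite the objections.
'sell' is word 8.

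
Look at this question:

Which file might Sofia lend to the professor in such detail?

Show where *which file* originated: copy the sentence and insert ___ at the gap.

Before movement: Sofia might lend which file to the professor in such detail.
The filler 'which file' is interpreted as the direct object of 'lend'. The gap is right after 'lend'.

Which file might Sofia lend ___ to the professor in such detail?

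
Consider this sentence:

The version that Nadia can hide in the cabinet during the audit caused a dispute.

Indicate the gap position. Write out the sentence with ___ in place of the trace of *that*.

The version that Nadia can hide ___ in the cabinet during the audit caused a dispute.

The filler 'that' is interpreted as the direct object of 'hide'. The gap is right after 'hide'.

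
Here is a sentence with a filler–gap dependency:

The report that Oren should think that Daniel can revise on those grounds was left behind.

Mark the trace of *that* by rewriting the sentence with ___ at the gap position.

'that' is the direct object of 'revise'. The gap is right after 'revise'.

The report that Oren should think that Daniel can revise ___ on those grounds was left behind.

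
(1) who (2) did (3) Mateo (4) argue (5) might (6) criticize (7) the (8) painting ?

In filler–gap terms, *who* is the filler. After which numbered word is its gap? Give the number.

4

Before movement: Mateo did argue who might criticize the painting.
'who' is the subject of the clause embedded under 'argue'. Wh-movement fronts it, leaving a gap right after 'argue':
Who did Mateo argue ___ might criticize the painting?
'argue' is word 4.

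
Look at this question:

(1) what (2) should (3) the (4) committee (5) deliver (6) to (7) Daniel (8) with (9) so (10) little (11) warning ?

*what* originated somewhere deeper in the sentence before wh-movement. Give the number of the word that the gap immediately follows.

Before movement: The committee should deliver what to Daniel with so little warning.
'what' functions as the direct object of 'deliver'. Wh-movement fronts it, leaving a gap right after 'deliver':
What should the committee deliver ___ to Daniel with so little warning?
'deliver' is word 5.

5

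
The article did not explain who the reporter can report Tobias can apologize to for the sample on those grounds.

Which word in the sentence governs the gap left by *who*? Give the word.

to

Before movement: The reporter can report Tobias can apologize to who for the sample on those grounds.
The filler 'who' is interpreted as the object of the preposition 'to'. Wh-movement fronts it, leaving a gap right after 'to':
The article did not explain who the reporter can report Tobias can apologize to ___ for the sample on those grounds.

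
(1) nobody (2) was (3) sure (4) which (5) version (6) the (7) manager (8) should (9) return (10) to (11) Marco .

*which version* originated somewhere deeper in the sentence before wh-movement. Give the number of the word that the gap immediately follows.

9

In situ: The manager should return which version to Marco.
The filler 'which version' is interpreted as the direct object of 'return'. Fronting leaves a gap immediately after 'return':
Nobody was sure which version the manager should return ___ to Marco.
'return' is word 9.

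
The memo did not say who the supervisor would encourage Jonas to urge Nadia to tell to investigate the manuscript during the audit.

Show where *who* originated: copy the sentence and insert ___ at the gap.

The memo did not say who the supervisor would encourage Jonas to urge Nadia to tell ___ to investigate the manuscript during the audit.

Pre-movement form: The supervisor would encourage Jonas to urge Nadia to tell who to investigate the manuscript during the audit.
'who' functions as the direct object of 'tell'. The gap is right after 'tell'.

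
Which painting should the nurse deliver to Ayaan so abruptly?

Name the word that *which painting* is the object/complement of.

Pre-movement form: The nurse should deliver which painting to Ayaan so abruptly.
The filler 'which painting' is interpreted as the direct object of 'deliver'. It moves to the left edge, and the trace sits right after 'deliver':
Which painting should the nurse deliver ___ to Ayaan so abruptly?

deliver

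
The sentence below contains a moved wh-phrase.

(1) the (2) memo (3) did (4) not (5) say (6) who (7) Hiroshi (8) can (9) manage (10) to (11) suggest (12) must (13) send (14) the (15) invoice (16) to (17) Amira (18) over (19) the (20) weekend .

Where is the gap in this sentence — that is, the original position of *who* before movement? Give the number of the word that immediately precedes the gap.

11

In situ: Hiroshi can manage to suggest who must send the invoice to Amira over the weekend.
'who' is the subject of the clause embedded under 'suggest'. Wh-movement fronts it, leaving a gap right after 'suggest':
The memo did not say who Hiroshi can manage to suggest ___ must send the invoice to Amira over the weekend.
'suggest' is word 11.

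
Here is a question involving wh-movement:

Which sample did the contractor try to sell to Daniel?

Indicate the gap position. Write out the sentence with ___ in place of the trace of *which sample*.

Which sample did the contractor try to sell ___ to Daniel?

Pre-movement form: The contractor did try to sell which sample to Daniel.
'which sample' is the direct object of 'sell'. The gap is right after 'sell'.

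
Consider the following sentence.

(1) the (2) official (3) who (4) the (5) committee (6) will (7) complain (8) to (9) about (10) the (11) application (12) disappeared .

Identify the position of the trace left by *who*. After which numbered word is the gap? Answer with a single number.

'who' is the object of the preposition 'to'. Wh-movement fronts it, leaving a gap right after 'to':
The official who the committee will complain to ___ about the application disappeared.
'to' is word 8.

8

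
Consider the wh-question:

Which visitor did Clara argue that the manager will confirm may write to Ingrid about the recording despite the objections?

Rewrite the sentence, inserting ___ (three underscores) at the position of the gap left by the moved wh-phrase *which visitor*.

Pre-movement form: Clara did argue that the manager will confirm which visitor may write to Ingrid about the recording despite the objections.
'which visitor' functions as the subject of the clause embedded under 'confirm'. The gap is right after 'confirm'.

Which visitor did Clara argue that the manager will confirm ___ may write to Ingrid about the recording despite the objections?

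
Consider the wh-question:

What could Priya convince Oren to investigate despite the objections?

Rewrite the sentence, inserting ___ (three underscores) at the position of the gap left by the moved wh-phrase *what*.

Underlying clause: Priya could convince Oren to investigate what despite the objections.
The filler 'what' is interpreted as the direct object of 'investigate'. The gap is right after 'investigate'.

What could Priya convince Oren to investigate ___ despite the objections?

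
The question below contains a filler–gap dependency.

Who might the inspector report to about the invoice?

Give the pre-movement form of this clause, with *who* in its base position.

The inspector might report to who about the invoice.

'who' functions as the object of the preposition 'to'. Fronting leaves a gap immediately after 'to':
Who might the inspector report to ___ about the invoice?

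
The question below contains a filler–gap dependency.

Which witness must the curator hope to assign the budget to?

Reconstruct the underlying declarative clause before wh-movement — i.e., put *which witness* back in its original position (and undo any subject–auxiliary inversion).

The curator must hope to assign the budget to which witness.

'which witness' is the object of the preposition 'to' (recipient of 'assign'). Wh-movement fronts it, leaving a gap right after 'to':
Which witness must the curator hope to assign the budget to ___?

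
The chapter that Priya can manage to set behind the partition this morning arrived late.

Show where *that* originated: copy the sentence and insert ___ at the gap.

The filler 'that' is interpreted as the direct object of 'set'. The gap is right after 'set'.

The chapter that Priya can manage to set ___ behind the partition this morning arrived late.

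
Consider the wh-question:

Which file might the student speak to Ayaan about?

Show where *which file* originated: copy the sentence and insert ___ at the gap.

Which file might the student speak to Ayaan about ___?

In situ: The student might speak to Ayaan about which file.
The filler 'which file' is interpreted as the object of the preposition 'about'. The gap is right after 'about'.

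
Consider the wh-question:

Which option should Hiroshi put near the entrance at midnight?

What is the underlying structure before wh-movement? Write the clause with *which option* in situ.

Hiroshi should put which option near the entrance at midnight.

'which option' functions as the direct object of 'put'. It moves to the left edge, and the trace sits right after 'put':
Which option should Hiroshi put ___ near the entrance at midnight?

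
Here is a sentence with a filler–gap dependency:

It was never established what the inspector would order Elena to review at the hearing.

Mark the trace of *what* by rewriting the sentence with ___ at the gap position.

Pre-movement form: The inspector would order Elena to review what at the hearing.
'what' functions as the direct object of 'review'. The gap is right after 'review'.

It was never established what the inspector would order Elena to review ___ at the hearing.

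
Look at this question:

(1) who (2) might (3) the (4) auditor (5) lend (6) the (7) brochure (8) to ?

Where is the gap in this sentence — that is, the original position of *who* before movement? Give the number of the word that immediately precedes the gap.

Before movement: The auditor might lend the brochure to who.
The filler 'who' is interpreted as the object of the preposition 'to' (recipient of 'lend'). Fronting leaves a gap immediately after 'to':
Who might the auditor lend the brochure to ___?
'to' is word 8.

8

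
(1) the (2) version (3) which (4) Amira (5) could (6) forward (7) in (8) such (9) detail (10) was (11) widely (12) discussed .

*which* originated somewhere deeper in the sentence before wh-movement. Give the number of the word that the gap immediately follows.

6

'which' functions as the direct object of 'forward'. Fronting leaves a gap immediately after 'forward':
The version which Amira could forward ___ in such detail was widely discussed.
'forward' is word 6.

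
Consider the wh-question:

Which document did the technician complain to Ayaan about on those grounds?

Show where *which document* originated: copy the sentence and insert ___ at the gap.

Which document did the technician complain to Ayaan about ___ on those grounds?

Pre-movement form: The technician did complain to Ayaan about which document on those grounds.
'which document' is the object of the preposition 'about'. The gap is right after 'about'.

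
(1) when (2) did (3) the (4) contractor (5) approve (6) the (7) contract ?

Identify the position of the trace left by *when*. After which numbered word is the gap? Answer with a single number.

Before movement: The contractor did approve the contract when.
'when' functions as the temporal adjunct. Wh-movement fronts it, leaving a gap right after 'contract':
When did the contractor approve the contract ___?
'contract' is word 7.

7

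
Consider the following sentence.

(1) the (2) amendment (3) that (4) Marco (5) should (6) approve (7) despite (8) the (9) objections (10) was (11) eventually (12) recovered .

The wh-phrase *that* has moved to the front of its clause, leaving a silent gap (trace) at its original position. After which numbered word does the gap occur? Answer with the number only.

'that' functions as the direct object of 'approve'. Fronting leaves a gap immediately after 'approve':
The amendment that Marco should approve ___ despite the objections was eventually recovered.
'approve' is word 6.

6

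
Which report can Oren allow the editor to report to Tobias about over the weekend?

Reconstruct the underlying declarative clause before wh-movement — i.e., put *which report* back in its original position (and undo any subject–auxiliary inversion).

The filler 'which report' is interpreted as the object of the preposition 'about'. Wh-movement fronts it, leaving a gap right after 'about':
Which report can Oren allow the editor to report to Tobias about ___ over the weekend?

Oren can allow the editor to report to Tobias about which report over the weekend.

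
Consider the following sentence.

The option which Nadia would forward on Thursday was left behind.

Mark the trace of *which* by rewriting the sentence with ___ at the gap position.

The option which Nadia would forward ___ on Thursday was left behind.

'which' is the direct object of 'forward'. The gap is right after 'forward'.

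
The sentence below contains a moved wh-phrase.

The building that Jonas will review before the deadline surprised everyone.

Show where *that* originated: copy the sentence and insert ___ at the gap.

'that' functions as the direct object of 'review'. The gap is right after 'review'.

The building that Jonas will review ___ before the deadline surprised everyone.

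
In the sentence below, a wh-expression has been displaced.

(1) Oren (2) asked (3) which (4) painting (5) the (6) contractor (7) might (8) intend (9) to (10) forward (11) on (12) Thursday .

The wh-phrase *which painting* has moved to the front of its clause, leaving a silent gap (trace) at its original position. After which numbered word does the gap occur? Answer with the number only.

Underlying clause: The contractor might intend to forward which painting on Thursday.
'which painting' functions as the direct object of 'forward'. It moves to the left edge, and the trace sits right after 'forward':
Oren asked which painting the contractor might intend to forward ___ on Thursday.
'forward' is word 10.

10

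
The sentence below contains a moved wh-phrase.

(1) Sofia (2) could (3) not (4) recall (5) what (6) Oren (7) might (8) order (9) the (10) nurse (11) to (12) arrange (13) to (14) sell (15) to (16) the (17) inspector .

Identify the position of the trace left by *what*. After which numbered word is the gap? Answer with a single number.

14

Underlying clause: Oren might order the nurse to arrange to sell what to the inspector.
The filler 'what' is interpreted as the direct object of 'sell'. Fronting leaves a gap immediately after 'sell':
Sofia could not recall what Oren might order the nurse to arrange to sell ___ to the inspector.
'sell' is word 14.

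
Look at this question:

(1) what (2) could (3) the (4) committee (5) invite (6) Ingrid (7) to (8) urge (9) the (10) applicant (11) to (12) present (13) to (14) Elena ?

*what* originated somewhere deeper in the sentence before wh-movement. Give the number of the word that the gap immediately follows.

In situ: The committee could invite Ingrid to urge the applicant to present what to Elena.
The filler 'what' is interpreted as the direct object of 'present'. It moves to the left edge, and the trace sits right after 'present':
What could the committee invite Ingrid to urge the applicant to present ___ to Elena?
'present' is word 12.

12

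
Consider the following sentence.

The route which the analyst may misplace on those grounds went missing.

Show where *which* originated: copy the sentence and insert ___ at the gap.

The filler 'which' is interpreted as the direct object of 'misplace'. The gap is right after 'misplace'.

The route which the analyst may misplace ___ on those grounds went missing.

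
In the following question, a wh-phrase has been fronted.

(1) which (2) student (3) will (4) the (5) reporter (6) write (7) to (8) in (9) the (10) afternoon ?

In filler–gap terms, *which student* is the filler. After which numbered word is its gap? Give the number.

7

Pre-movement form: The reporter will write to which student in the afternoon.
The filler 'which student' is interpreted as the object of the preposition 'to'. It moves to the left edge, and the trace sits right after 'to':
Which student will the reporter write to ___ in the afternoon?
'to' is word 7.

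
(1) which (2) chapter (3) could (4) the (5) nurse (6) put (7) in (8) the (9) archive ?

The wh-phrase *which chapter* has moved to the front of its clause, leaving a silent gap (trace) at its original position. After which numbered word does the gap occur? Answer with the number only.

6

Before movement: The nurse could put which chapter in the archive.
'which chapter' is the direct object of 'put'. Wh-movement fronts it, leaving a gap right after 'put':
Which chapter could the nurse put ___ in the archive?
'put' is word 6.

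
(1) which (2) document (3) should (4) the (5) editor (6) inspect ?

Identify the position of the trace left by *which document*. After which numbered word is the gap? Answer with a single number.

Pre-movement form: The editor should inspect which document.
The filler 'which document' is interpreted as the direct object of 'inspect'. It moves to the left edge, and the trace sits right after 'inspect':
Which document should the editor inspect ___?
'inspect' is word 6.

6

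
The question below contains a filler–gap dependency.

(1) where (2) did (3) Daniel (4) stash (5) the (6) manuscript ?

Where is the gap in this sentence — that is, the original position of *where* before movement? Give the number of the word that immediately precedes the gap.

In situ: Daniel did stash the manuscript where.
'where' functions as the locative complement of 'stash'. Fronting leaves a gap immediately after 'manuscript':
Where did Daniel stash the manuscript ___?
'manuscript' is word 6.

6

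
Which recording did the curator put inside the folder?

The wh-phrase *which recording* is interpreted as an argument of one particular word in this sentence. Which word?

put

In situ: The curator did put which recording inside the folder.
'which recording' functions as the direct object of 'put'. Fronting leaves a gap immediately after 'put':
Which recording did the curator put ___ inside the folder?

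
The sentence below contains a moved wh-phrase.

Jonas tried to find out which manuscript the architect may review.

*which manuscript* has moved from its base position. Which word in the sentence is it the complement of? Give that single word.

Pre-movement form: The architect may review which manuscript.
The filler 'which manuscript' is interpreted as the direct object of 'review'. Wh-movement fronts it, leaving a gap right after 'review':
Jonas tried to find out which manuscript the architect may review ___.

review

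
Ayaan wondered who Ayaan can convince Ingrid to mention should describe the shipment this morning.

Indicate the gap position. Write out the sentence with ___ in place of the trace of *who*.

Ayaan wondered who Ayaan can convince Ingrid to mention ___ should describe the shipment this morning.

Before movement: Ayaan can convince Ingrid to mention who should describe the shipment this morning.
'who' is the subject of the clause embedded under 'mention'. The gap is right after 'mention'.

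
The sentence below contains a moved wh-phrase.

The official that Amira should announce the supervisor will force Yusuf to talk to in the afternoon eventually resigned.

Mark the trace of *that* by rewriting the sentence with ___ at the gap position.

The official that Amira should announce the supervisor will force Yusuf to talk to ___ in the afternoon eventually resigned.

'that' is the object of the preposition 'to'. The gap is right after 'to'.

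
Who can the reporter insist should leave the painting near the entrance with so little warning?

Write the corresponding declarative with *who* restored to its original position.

The filler 'who' is interpreted as the subject of the clause embedded under 'insist'. Wh-movement fronts it, leaving a gap right after 'insist':
Who can the reporter insist ___ should leave the painting near the entrance with so little warning?

The reporter can insist who should leave the painting near the entrance with so little warning.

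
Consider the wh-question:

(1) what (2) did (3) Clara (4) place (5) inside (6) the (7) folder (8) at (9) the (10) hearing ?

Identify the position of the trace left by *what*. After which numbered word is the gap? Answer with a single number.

4

Before movement: Clara did place what inside the folder at the hearing.
'what' functions as the direct object of 'place'. It moves to the left edge, and the trace sits right after 'place':
What did Clara place ___ inside the folder at the hearing?
'place' is word 4.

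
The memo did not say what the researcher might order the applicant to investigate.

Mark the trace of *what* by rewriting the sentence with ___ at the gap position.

The memo did not say what the researcher might order the applicant to investigate ___.

Before movement: The researcher might order the applicant to investigate what.
The filler 'what' is interpreted as the direct object of 'investigate'. The gap is right after 'investigate'.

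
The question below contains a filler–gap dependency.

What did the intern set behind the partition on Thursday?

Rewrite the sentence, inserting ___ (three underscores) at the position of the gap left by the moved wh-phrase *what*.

What did the intern set ___ behind the partition on Thursday?

Before movement: The intern did set what behind the partition on Thursday.
'what' functions as the direct object of 'set'. The gap is right after 'set'.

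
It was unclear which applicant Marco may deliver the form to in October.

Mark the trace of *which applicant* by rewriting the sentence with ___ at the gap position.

In situ: Marco may deliver the form to which applicant in October.
'which applicant' is the object of the preposition 'to' (recipient of 'deliver'). The gap is right after 'to'.

It was unclear which applicant Marco may deliver the form to ___ in October.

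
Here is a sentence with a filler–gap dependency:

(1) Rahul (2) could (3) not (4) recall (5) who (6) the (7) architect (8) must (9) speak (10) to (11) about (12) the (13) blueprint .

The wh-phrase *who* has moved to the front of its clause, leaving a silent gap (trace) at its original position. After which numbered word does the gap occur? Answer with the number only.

In situ: The architect must speak to who about the blueprint.
The filler 'who' is interpreted as the object of the preposition 'to'. Wh-movement fronts it, leaving a gap right after 'to':
Rahul could not recall who the architect must speak to ___ about the blueprint.
'to' is word 10.

10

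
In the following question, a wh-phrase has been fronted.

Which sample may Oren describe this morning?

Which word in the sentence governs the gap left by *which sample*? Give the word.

describe

In situ: Oren may describe which sample this morning.
'which sample' is the direct object of 'describe'. It moves to the left edge, and the trace sits right after 'describe':
Which sample may Oren describe ___ this morning?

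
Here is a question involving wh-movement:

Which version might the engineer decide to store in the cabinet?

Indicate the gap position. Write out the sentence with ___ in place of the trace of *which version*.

Pre-movement form: The engineer might decide to store which version in the cabinet.
'which version' functions as the direct object of 'store'. The gap is right after 'store'.

Which version might the engineer decide to store ___ in the cabinet?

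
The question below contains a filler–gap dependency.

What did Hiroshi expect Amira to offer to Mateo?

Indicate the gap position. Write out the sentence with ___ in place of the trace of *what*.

What did Hiroshi expect Amira to offer ___ to Mateo?

In situ: Hiroshi did expect Amira to offer what to Mateo.
'what' is the direct object of 'offer'. The gap is right after 'offer'.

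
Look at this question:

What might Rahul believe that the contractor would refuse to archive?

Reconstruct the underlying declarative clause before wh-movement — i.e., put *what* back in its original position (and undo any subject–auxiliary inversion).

Rahul might believe that the contractor would refuse to archive what.

'what' is the direct object of 'archive'. Wh-movement fronts it, leaving a gap right after 'archive':
What might Rahul believe that the contractor would refuse to archive ___?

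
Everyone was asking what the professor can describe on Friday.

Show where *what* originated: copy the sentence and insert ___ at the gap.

Everyone was asking what the professor can describe ___ on Friday.

Before movement: The professor can describe what on Friday.
'what' functions as the direct object of 'describe'. The gap is right after 'describe'.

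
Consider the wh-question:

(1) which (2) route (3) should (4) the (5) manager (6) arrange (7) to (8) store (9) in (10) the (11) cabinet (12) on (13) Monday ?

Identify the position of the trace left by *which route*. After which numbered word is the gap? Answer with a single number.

8

Before movement: The manager should arrange to store which route in the cabinet on Monday.
'which route' functions as the direct object of 'store'. It moves to the left edge, and the trace sits right after 'store':
Which route should the manager arrange to store ___ in the cabinet on Monday?
'store' is word 8.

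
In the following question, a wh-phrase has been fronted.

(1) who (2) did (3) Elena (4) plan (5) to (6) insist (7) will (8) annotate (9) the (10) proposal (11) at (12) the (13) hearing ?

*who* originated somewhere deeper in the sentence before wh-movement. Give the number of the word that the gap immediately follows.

6

Before movement: Elena did plan to insist who will annotate the proposal at the hearing.
'who' is the subject of the clause embedded under 'insist'. Wh-movement fronts it, leaving a gap right after 'insist':
Who did Elena plan to insist ___ will annotate the proposal at the hearing?
'insist' is word 6.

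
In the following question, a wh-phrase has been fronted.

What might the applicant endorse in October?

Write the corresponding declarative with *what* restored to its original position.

'what' is the direct object of 'endorse'. Wh-movement fronts it, leaving a gap right after 'endorse':
What might the applicant endorse ___ in October?

The applicant might endorse what in October.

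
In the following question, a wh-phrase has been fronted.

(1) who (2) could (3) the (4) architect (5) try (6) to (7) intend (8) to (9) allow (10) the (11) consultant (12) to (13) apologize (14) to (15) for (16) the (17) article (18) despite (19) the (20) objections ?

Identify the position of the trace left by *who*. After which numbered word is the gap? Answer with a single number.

Pre-movement form: The architect could try to intend to allow the consultant to apologize to who for the article despite the objections.
The filler 'who' is interpreted as the object of the preposition 'to'. It moves to the left edge, and the trace sits right after 'to':
Who could the architect try to intend to allow the consultant to apologize to ___ for the article despite the objections?
'to' is word 14.

14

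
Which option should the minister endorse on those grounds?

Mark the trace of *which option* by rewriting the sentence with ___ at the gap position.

Which option should the minister endorse ___ on those grounds?

Pre-movement form: The minister should endorse which option on those grounds.
'which option' functions as the direct object of 'endorse'. The gap is right after 'endorse'.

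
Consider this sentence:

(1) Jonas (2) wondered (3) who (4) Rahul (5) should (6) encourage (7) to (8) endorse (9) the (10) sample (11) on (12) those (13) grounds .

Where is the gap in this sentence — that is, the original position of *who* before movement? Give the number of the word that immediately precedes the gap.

6

Before movement: Rahul should encourage who to endorse the sample on those grounds.
'who' is the direct object of 'encourage'. Fronting leaves a gap immediately after 'encourage':
Jonas wondered who Rahul should encourage ___ to endorse the sample on those grounds.
'encourage' is word 6.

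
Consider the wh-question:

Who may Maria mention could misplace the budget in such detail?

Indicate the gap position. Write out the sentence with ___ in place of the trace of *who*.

Pre-movement form: Maria may mention who could misplace the budget in such detail.
'who' functions as the subject of the clause embedded under 'mention'. The gap is right after 'mention'.

Who may Maria mention ___ could misplace the budget in such detail?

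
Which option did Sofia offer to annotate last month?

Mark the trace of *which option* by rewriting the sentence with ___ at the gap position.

In situ: Sofia did offer to annotate which option last month.
'which option' functions as the direct object of 'annotate'. The gap is right after 'annotate'.

Which option did Sofia offer to annotate ___ last month?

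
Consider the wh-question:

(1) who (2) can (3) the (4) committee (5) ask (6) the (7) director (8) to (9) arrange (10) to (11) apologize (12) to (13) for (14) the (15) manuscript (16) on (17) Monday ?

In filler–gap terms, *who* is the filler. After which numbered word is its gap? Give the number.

12

Underlying clause: The committee can ask the director to arrange to apologize to who for the manuscript on Monday.
The filler 'who' is interpreted as the object of the preposition 'to'. It moves to the left edge, and the trace sits right after 'to':
Who can the committee ask the director to arrange to apologize to ___ for the manuscript on Monday?
'to' is word 12.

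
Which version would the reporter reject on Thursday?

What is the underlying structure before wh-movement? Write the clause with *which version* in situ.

The filler 'which version' is interpreted as the direct object of 'reject'. It moves to the left edge, and the trace sits right after 'reject':
Which version would the reporter reject ___ on Thursday?

The reporter would reject which version on Thursday.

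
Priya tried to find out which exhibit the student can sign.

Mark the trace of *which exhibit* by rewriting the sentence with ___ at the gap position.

Before movement: The student can sign which exhibit.
'which exhibit' functions as the direct object of 'sign'. The gap is right after 'sign'.

Priya tried to find out which exhibit the student can sign ___.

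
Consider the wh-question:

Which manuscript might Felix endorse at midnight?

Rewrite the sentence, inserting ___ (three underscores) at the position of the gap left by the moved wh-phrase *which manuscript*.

Before movement: Felix might endorse which manuscript at midnight.
'which manuscript' functions as the direct object of 'endorse'. The gap is right after 'endorse'.

Which manuscript might Felix endorse ___ at midnight?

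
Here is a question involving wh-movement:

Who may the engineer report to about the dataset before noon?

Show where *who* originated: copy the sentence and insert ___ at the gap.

Pre-movement form: The engineer may report to who about the dataset before noon.
'who' is the object of the preposition 'to'. The gap is right after 'to'.

Who may the engineer report to ___ about the dataset before noon?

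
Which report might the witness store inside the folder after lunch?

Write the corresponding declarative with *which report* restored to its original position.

The witness might store which report inside the folder after lunch.

'which report' functions as the direct object of 'store'. It moves to the left edge, and the trace sits right after 'store':
Which report might the witness store ___ inside the folder after lunch?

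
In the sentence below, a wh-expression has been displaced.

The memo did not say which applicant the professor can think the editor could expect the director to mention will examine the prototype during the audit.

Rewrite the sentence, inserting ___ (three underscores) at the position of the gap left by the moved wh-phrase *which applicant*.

The memo did not say which applicant the professor can think the editor could expect the director to mention ___ will examine the prototype during the audit.

Pre-movement form: The professor can think the editor could expect the director to mention which applicant will examine the prototype during the audit.
The filler 'which applicant' is interpreted as the subject of the clause embedded under 'mention'. The gap is right after 'mention'.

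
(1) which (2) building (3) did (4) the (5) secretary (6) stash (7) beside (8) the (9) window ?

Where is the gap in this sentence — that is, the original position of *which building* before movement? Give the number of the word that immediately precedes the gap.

Before movement: The secretary did stash which building beside the window.
The filler 'which building' is interpreted as the direct object of 'stash'. It moves to the left edge, and the trace sits right after 'stash':
Which building did the secretary stash ___ beside the window?
'stash' is word 6.

6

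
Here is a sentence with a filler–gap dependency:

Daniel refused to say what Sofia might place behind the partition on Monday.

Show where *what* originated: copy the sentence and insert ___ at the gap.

Daniel refused to say what Sofia might place ___ behind the partition on Monday.

Pre-movement form: Sofia might place what behind the partition on Monday.
'what' functions as the direct object of 'place'. The gap is right after 'place'.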